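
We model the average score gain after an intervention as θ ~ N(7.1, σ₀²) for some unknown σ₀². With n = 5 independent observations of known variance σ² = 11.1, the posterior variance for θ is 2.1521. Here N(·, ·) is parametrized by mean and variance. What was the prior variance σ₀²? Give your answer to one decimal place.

σ₀² = 70.4

Posterior precision equals prior precision plus data precision: 1/σ_n² = 1/σ₀² + n/σ².
So 1/σ₀² = 1/2.1521 − 5/11.1 = 0.464662 − 0.450450 = 0.014212.
Hence σ₀² = 1/0.014212 ≈ 70.4.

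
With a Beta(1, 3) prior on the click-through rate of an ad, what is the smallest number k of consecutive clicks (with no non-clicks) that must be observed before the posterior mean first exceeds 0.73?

After k clicks and 0 non-clicks the posterior is Beta(1+k, 3), with mean (1+k)/(1+3+k).
Set (1+k)/(4+k) > 0.73 and solve: k > (0.73·4 − 1)/(1 − 0.73) = 7.111.
The smallest integer exceeding 7.111 is 8.

k = 8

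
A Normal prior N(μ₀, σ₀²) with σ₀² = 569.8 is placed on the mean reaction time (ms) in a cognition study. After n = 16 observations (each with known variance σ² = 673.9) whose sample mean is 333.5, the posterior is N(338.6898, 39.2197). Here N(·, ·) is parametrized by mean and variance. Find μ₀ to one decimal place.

μ₀ = 408.9

The posterior mean is a precision-weighted average: μ_n = (τ₀μ₀ + τ_data·x̄)/(τ₀+τ_data), with τ₀=1/σ₀² and τ_data=n/σ².
Here τ₀ = 1/569.8 = 0.001755 and τ_data = 16/673.9 = 0.023742, so τ_n = 0.025497.
Rearranging for μ₀: μ₀ = (μ_n·τ_n − τ_data·x̄)/τ₀ = (338.6898·0.025497 − 0.023742·333.5) / 0.001755 = 0.717617/0.001755 ≈ 408.9.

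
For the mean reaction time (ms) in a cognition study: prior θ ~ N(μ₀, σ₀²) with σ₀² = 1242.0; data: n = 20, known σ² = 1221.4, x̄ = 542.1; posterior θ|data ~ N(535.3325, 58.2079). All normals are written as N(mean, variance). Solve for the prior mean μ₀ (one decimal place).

The posterior mean is a precision-weighted average: μ_n = (τ₀μ₀ + τ_data·x̄)/(τ₀+τ_data), with τ₀=1/σ₀² and τ_data=n/σ².
Here τ₀ = 1/1242.0 = 0.000805 and τ_data = 20/1221.4 = 0.016375, so τ_n = 0.017180.
Rearranging for μ₀: μ₀ = (μ_n·τ_n − τ_data·x̄)/τ₀ = (535.3325·0.017180 − 0.016375·542.1) / 0.000805 = 0.320125/0.000805 ≈ 397.7.

μ₀ = 397.7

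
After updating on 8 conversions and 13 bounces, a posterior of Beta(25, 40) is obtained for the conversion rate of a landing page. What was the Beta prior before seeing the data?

Beta(17, 27)

Beta is conjugate to the binomial likelihood: posterior = Beta(α+s, β+f).
So α = 25 − 8 = 17 and β = 40 − 13 = 27.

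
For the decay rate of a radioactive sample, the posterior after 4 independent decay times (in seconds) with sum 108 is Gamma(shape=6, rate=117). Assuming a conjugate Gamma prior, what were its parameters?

Gamma–exponential conjugacy: posterior shape = α + n, posterior rate = β + Σtᵢ.
So α = 6 − 4 = 2 and β = 117 − 108 = 9.

Gamma(shape=2, rate=9)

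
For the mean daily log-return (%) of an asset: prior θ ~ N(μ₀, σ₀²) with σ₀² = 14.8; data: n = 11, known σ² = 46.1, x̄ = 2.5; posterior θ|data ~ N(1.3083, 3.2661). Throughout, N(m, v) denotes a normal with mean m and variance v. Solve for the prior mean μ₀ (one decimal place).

The posterior mean is a precision-weighted average: μ_n = (τ₀μ₀ + τ_data·x̄)/(τ₀+τ_data), with τ₀=1/σ₀² and τ_data=n/σ².
Here τ₀ = 1/14.8 = 0.067568 and τ_data = 11/46.1 = 0.238612, so τ_n = 0.306180.
Rearranging for μ₀: μ₀ = (μ_n·τ_n − τ_data·x̄)/τ₀ = (1.3083·0.306180 − 0.238612·2.5) / 0.067568 = -0.195955/0.067568 ≈ -2.9.

μ₀ = -2.9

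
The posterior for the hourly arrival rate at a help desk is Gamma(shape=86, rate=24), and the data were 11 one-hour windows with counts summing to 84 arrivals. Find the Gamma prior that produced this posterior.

Gamma(shape=2, rate=13)

Gamma–Poisson conjugacy: posterior shape = α + Σxᵢ, posterior rate = β + n.
So α = 86 − 84 = 2 and β = 24 − 11 = 13.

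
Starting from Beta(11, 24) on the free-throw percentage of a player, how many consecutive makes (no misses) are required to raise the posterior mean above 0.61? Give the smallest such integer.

k = 27

After k makes and 0 misses the posterior is Beta(11+k, 24), with mean (11+k)/(11+24+k).
Set (11+k)/(35+k) > 0.61 and solve: k > (0.61·35 − 11)/(1 − 0.61) = 26.538.
The smallest integer exceeding 26.538 is 27.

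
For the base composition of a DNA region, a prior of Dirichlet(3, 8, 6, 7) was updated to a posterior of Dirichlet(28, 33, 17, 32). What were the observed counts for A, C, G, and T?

For a Dirichlet(α) prior with multinomial counts c, the posterior is Dirichlet(α + c) componentwise.
Counts are posterior − prior componentwise: 28−3=25, 33−8=25, 17−6=11, 32−7=25.

counts (25, 25, 11, 25)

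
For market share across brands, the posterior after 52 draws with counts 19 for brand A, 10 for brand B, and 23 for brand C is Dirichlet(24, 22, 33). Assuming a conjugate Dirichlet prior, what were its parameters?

For a Dirichlet(α) prior with multinomial counts c, the posterior is Dirichlet(α + c) componentwise.
Subtract each count from the matching posterior parameter: 24−19=5, 22−10=12, 33−23=10.

Dirichlet(5, 12, 10)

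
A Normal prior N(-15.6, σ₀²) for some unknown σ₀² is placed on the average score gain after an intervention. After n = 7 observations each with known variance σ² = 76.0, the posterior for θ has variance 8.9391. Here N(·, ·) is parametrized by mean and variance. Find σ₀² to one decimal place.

σ₀² = 50.6

Posterior precision equals prior precision plus data precision: 1/σ_n² = 1/σ₀² + n/σ².
So 1/σ₀² = 1/8.9391 − 7/76.0 = 0.111868 − 0.092105 = 0.019763.
Hence σ₀² = 1/0.019763 ≈ 50.6.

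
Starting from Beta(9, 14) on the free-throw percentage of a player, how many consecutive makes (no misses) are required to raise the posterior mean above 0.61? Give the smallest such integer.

After k makes and 0 misses the posterior is Beta(9+k, 14), with mean (9+k)/(9+14+k).
Set (9+k)/(23+k) > 0.61 and solve: k > (0.61·23 − 9)/(1 − 0.61) = 12.897.
The smallest integer exceeding 12.897 is 13.

k = 13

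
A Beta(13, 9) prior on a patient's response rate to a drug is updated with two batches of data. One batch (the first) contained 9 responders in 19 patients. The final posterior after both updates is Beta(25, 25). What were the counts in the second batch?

Because Beta–binomial updating is additive in the counts, the combined data contributed (α_post−α_prior, β_post−β_prior) successes and failures.
Total across both batches: 25−13=12 responders, 25−9=16 non-responders.
Subtract the first batch: 12−9=3 responders and 16−10=6 non-responders.

3 responders and 6 non-responders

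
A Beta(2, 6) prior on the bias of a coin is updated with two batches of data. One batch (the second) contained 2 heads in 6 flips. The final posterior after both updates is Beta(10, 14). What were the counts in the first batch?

Sequential conjugate updates are equivalent to a single update on the pooled data, so total successes = posterior α − prior α and total failures = posterior β − prior β.
Total across both batches: 10−2=8 heads, 14−6=8 tails.
Subtract the second batch: 8−2=6 heads and 8−4=4 tails.

6 heads and 4 tails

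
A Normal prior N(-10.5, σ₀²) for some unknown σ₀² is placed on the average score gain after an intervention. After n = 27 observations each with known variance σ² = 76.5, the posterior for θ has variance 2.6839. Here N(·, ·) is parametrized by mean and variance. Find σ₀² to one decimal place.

σ₀² = 50.9

For the Normal–Normal model with known σ², precisions add: τ_n = τ₀ + n/σ².
So 1/σ₀² = 1/2.6839 − 27/76.5 = 0.372592 − 0.352941 = 0.019651.
Hence σ₀² = 1/0.019651 ≈ 50.9.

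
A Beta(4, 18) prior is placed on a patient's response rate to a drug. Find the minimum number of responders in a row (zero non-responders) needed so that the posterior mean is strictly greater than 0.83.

k = 84

After k responders and 0 non-responders the posterior is Beta(4+k, 18), with mean (4+k)/(4+18+k).
Set (4+k)/(22+k) > 0.83 and solve: k > (0.83·22 − 4)/(1 − 0.83) = 83.882.
The smallest integer exceeding 83.882 is 84.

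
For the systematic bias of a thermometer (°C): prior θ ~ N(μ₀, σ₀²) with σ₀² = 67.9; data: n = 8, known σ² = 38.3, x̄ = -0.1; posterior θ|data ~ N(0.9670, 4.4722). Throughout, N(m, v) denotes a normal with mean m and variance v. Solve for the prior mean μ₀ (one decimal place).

μ₀ = 16.1

With known observation variance, the Normal–Normal posterior has precision τ_n = τ₀ + n/σ² and mean μ_n = (τ₀μ₀ + (n/σ²)x̄)/τ_n.
Here τ₀ = 1/67.9 = 0.014728 and τ_data = 8/38.3 = 0.208877, so τ_n = 0.223605.
Rearranging for μ₀: μ₀ = (μ_n·τ_n − τ_data·x̄)/τ₀ = (0.9670·0.223605 − 0.208877·-0.1) / 0.014728 = 0.237114/0.014728 ≈ 16.1.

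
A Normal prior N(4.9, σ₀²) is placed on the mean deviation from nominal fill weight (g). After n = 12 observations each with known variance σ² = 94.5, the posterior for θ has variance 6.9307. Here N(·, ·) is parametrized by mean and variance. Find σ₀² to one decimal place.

σ₀² = 57.8

For the Normal–Normal model with known σ², precisions add: τ_n = τ₀ + n/σ².
So 1/σ₀² = 1/6.9307 − 12/94.5 = 0.144286 − 0.126984 = 0.017302.
Hence σ₀² = 1/0.017302 ≈ 57.8.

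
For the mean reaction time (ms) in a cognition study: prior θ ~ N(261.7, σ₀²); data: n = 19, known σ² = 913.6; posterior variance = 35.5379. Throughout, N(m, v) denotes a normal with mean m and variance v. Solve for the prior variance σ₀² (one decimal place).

Posterior precision equals prior precision plus data precision: 1/σ_n² = 1/σ₀² + n/σ².
So 1/σ₀² = 1/35.5379 − 19/913.6 = 0.028139 − 0.020797 = 0.007342.
Hence σ₀² = 1/0.007342 ≈ 136.2.

σ₀² = 136.2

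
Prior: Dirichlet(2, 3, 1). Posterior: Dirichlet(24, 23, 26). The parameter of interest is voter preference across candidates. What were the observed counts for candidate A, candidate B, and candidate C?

For a Dirichlet(α) prior with multinomial counts c, the posterior is Dirichlet(α + c) componentwise.
Counts are posterior − prior componentwise: 24−2=22, 23−3=20, 26−1=25.

counts (22, 20, 25)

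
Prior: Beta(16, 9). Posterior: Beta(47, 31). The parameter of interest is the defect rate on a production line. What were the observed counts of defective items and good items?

31 defective items and 22 good items

Under Beta–binomial conjugacy the posterior parameters are (a+s, b+f).
So s = 47 − 16 = 31 and f = 31 − 9 = 22.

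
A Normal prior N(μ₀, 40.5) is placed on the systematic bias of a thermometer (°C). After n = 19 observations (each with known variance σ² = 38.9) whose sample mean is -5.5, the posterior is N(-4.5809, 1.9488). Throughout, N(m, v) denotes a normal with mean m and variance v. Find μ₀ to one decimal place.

The posterior mean is a precision-weighted average: μ_n = (τ₀μ₀ + τ_data·x̄)/(τ₀+τ_data), with τ₀=1/σ₀² and τ_data=n/σ².
Here τ₀ = 1/40.5 = 0.024691 and τ_data = 19/38.9 = 0.488432, so τ_n = 0.513123.
Rearranging for μ₀: μ₀ = (μ_n·τ_n − τ_data·x̄)/τ₀ = (-4.5809·0.513123 − 0.488432·-5.5) / 0.024691 = 0.335811/0.024691 ≈ 13.6.

μ₀ = 13.6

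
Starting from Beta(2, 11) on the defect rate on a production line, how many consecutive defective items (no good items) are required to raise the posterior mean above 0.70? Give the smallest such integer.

k = 24

After k defective items and 0 good items the posterior is Beta(2+k, 11), with mean (2+k)/(2+11+k).
Set (2+k)/(13+k) > 0.70 and solve: k > (0.70·13 − 2)/(1 − 0.70) = 23.667.
The smallest integer exceeding 23.667 is 24.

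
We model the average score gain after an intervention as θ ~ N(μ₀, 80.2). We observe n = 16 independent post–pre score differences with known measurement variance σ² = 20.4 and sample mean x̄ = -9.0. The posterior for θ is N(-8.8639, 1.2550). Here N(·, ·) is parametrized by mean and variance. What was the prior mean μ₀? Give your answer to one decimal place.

μ₀ = -0.3

The posterior mean is a precision-weighted average: μ_n = (τ₀μ₀ + τ_data·x̄)/(τ₀+τ_data), with τ₀=1/σ₀² and τ_data=n/σ².
Here τ₀ = 1/80.2 = 0.012469 and τ_data = 16/20.4 = 0.784314, so τ_n = 0.796783.
Rearranging for μ₀: μ₀ = (μ_n·τ_n − τ_data·x̄)/τ₀ = (-8.8639·0.796783 − 0.784314·-9.0) / 0.012469 = -0.003779/0.012469 ≈ -0.3.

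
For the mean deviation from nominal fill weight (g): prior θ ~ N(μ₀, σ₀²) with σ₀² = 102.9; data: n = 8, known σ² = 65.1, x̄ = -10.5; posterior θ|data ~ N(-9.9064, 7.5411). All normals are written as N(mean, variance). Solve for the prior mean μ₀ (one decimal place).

The posterior mean is a precision-weighted average: μ_n = (τ₀μ₀ + τ_data·x̄)/(τ₀+τ_data), with τ₀=1/σ₀² and τ_data=n/σ².
Here τ₀ = 1/102.9 = 0.009718 and τ_data = 8/65.1 = 0.122888, so τ_n = 0.132606.
Rearranging for μ₀: μ₀ = (μ_n·τ_n − τ_data·x̄)/τ₀ = (-9.9064·0.132606 − 0.122888·-10.5) / 0.009718 = -0.023324/0.009718 ≈ -2.4.

μ₀ = -2.4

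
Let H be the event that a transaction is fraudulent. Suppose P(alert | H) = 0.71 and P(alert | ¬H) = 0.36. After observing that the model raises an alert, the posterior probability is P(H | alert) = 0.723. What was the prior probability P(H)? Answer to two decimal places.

Bayes' rule in odds form gives O(H|E) = O(H)·[P(E|H)/P(E|¬H)], hence O(H) = O(H|E)/LR.
Posterior odds = 0.723/(1−0.723) = 2.6101. LR = 0.71/0.36 = 1.9722.
Prior odds = 2.6101/1.9722 = 1.3234, so P(H) = 1.3234/(1+1.3234) ≈ 0.57.

P(H) = 0.57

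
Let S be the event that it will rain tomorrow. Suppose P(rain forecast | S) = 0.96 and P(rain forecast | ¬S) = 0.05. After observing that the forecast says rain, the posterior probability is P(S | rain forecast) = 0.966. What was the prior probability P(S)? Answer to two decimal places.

Bayes' rule in odds form gives O(S|E) = O(S)·[P(E|S)/P(E|¬S)], hence O(S) = O(S|E)/LR.
Posterior odds = 0.966/(1−0.966) = 28.4118. LR = 0.96/0.05 = 19.2000.
Prior odds = 28.4118/19.2000 = 1.4798, so P(S) = 1.4798/(1+1.4798) ≈ 0.60.

P(S) = 0.60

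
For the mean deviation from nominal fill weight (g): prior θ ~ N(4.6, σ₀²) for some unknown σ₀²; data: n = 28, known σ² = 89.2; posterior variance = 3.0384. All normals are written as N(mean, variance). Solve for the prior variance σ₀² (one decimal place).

Posterior precision equals prior precision plus data precision: 1/σ_n² = 1/σ₀² + n/σ².
So 1/σ₀² = 1/3.0384 − 28/89.2 = 0.329121 − 0.313901 = 0.015220.
Hence σ₀² = 1/0.015220 ≈ 65.7.

σ₀² = 65.7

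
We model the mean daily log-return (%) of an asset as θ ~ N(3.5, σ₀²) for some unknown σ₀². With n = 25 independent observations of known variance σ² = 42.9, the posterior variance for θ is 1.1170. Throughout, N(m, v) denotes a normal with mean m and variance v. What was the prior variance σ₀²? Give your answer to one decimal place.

σ₀² = 3.2

Posterior precision equals prior precision plus data precision: 1/σ_n² = 1/σ₀² + n/σ².
So 1/σ₀² = 1/1.1170 − 25/42.9 = 0.895255 − 0.582751 = 0.312504.
Hence σ₀² = 1/0.312504 ≈ 3.2.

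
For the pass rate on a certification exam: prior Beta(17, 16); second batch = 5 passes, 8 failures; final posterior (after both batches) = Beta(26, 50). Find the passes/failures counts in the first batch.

Because Beta–binomial updating is additive in the counts, the combined data contributed (α_post−α_prior, β_post−β_prior) successes and failures.
Total across both batches: 26−17=9 passes, 50−16=34 failures.
Subtract the second batch: 9−5=4 passes and 34−8=26 failures.

4 passes and 26 failures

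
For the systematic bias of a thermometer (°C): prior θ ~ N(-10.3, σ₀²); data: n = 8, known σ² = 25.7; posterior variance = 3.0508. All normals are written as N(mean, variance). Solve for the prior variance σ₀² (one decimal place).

σ₀² = 60.6

Posterior precision equals prior precision plus data precision: 1/σ_n² = 1/σ₀² + n/σ².
So 1/σ₀² = 1/3.0508 − 8/25.7 = 0.327783 − 0.311284 = 0.016499.
Hence σ₀² = 1/0.016499 ≈ 60.6.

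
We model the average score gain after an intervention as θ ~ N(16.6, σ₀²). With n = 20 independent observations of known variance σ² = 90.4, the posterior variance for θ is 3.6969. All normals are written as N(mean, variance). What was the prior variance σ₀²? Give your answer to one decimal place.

Posterior precision equals prior precision plus data precision: 1/σ_n² = 1/σ₀² + n/σ².
So 1/σ₀² = 1/3.6969 − 20/90.4 = 0.270497 − 0.221239 = 0.049258.
Hence σ₀² = 1/0.049258 ≈ 20.3.

σ₀² = 20.3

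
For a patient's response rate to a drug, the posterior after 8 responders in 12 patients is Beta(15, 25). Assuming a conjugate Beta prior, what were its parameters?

Beta(7, 21)

Beta is conjugate to the binomial likelihood: posterior = Beta(a+s, b+f).
Subtract the data counts: 15−8=7, 25−4=21.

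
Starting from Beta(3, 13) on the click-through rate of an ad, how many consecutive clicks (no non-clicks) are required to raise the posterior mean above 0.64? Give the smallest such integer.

k = 21

After k clicks and 0 non-clicks the posterior is Beta(3+k, 13), with mean (3+k)/(3+13+k).
Set (3+k)/(16+k) > 0.64 and solve: k > (0.64·16 − 3)/(1 − 0.64) = 20.111.
The smallest integer exceeding 20.111 is 21.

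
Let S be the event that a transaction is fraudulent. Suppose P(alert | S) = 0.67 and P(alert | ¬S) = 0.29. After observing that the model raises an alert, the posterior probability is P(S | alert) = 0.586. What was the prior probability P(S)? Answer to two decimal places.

P(S) = 0.38

Bayes' rule in odds form gives O(S|E) = O(S)·[P(E|S)/P(E|¬S)], hence O(S) = O(S|E)/LR.
Posterior odds = 0.586/(1−0.586) = 1.4155. LR = 0.67/0.29 = 2.3103.
Prior odds = 1.4155/2.3103 = 0.6127, so P(S) = 0.6127/(1+0.6127) ≈ 0.38.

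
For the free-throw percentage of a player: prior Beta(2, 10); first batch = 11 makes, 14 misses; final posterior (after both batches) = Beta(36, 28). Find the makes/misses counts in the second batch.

Because Beta–binomial updating is additive in the counts, the combined data contributed (α_post−α_prior, β_post−β_prior) successes and failures.
Total across both batches: 36−2=34 makes, 28−10=18 misses.
Subtract the first batch: 34−11=23 makes and 18−14=4 misses.

23 makes and 4 misses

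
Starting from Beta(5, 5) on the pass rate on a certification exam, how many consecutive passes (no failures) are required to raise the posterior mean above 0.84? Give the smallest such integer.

k = 22

After k passes and 0 failures the posterior is Beta(5+k, 5), with mean (5+k)/(5+5+k).
Set (5+k)/(10+k) > 0.84 and solve: k > (0.84·10 − 5)/(1 − 0.84) = 21.250.
The smallest integer exceeding 21.250 is 22.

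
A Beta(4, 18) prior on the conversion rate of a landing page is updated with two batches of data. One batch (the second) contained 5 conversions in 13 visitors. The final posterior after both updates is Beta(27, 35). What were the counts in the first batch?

18 conversions and 9 bounces

Because Beta–binomial updating is additive in the counts, the combined data contributed (α_post−α_prior, β_post−β_prior) successes and failures.
Total across both batches: 27−4=23 conversions, 35−18=17 bounces.
Subtract the second batch: 23−5=18 conversions and 17−8=9 bounces.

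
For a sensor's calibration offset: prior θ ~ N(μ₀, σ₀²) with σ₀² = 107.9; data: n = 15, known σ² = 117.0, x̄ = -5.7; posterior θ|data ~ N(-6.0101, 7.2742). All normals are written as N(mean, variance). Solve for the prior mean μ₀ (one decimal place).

The posterior mean is a precision-weighted average: μ_n = (τ₀μ₀ + τ_data·x̄)/(τ₀+τ_data), with τ₀=1/σ₀² and τ_data=n/σ².
Here τ₀ = 1/107.9 = 0.009268 and τ_data = 15/117.0 = 0.128205, so τ_n = 0.137473.
Rearranging for μ₀: μ₀ = (μ_n·τ_n − τ_data·x̄)/τ₀ = (-6.0101·0.137473 − 0.128205·-5.7) / 0.009268 = -0.095458/0.009268 ≈ -10.3.

μ₀ = -10.3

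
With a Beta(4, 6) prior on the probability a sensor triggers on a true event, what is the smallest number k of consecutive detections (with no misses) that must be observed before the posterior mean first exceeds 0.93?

After k detections and 0 misses the posterior is Beta(4+k, 6), with mean (4+k)/(4+6+k).
Set (4+k)/(10+k) > 0.93 and solve: k > (0.93·10 − 4)/(1 − 0.93) = 75.714.
The smallest integer exceeding 75.714 is 76, and checking k=76: (80)/(86) = 0.9302 > 0.93.

k = 76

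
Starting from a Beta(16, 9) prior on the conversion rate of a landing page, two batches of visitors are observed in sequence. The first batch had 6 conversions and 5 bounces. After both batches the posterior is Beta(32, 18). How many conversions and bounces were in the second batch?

10 conversions and 4 bounces

Sequential conjugate updates are equivalent to a single update on the pooled data, so total successes = posterior α − prior α and total failures = posterior β − prior β.
Total across both batches: 32−16=16 conversions, 18−9=9 bounces.
Subtract the first batch: 16−6=10 conversions and 9−5=4 bounces.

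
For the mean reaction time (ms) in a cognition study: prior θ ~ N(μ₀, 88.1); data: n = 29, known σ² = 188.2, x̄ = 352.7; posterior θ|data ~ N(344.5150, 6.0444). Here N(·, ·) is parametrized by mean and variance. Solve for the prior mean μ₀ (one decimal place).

With known observation variance, the Normal–Normal posterior has precision τ_n = τ₀ + n/σ² and mean μ_n = (τ₀μ₀ + (n/σ²)x̄)/τ_n.
Here τ₀ = 1/88.1 = 0.011351 and τ_data = 29/188.2 = 0.154091, so τ_n = 0.165442.
Rearranging for μ₀: μ₀ = (μ_n·τ_n − τ_data·x̄)/τ₀ = (344.5150·0.165442 − 0.154091·352.7) / 0.011351 = 2.649355/0.011351 ≈ 233.4.

μ₀ = 233.4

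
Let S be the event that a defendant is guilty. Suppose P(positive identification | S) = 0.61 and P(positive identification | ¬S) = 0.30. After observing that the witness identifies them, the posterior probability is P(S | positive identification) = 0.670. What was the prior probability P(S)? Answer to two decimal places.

In odds form, posterior odds = prior odds × likelihood ratio, so prior odds = posterior odds ÷ LR.
Posterior odds = 0.670/(1−0.670) = 2.0303. LR = 0.61/0.30 = 2.0333.
Prior odds = 2.0303/2.0333 = 0.9985, so P(S) = 0.9985/(1+0.9985) ≈ 0.50.

P(S) = 0.50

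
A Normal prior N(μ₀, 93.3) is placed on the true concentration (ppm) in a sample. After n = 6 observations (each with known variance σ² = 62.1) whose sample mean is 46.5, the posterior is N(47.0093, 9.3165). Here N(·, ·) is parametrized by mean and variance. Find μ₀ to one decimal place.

μ₀ = 51.6

The posterior mean is a precision-weighted average: μ_n = (τ₀μ₀ + τ_data·x̄)/(τ₀+τ_data), with τ₀=1/σ₀² and τ_data=n/σ².
Here τ₀ = 1/93.3 = 0.010718 and τ_data = 6/62.1 = 0.096618, so τ_n = 0.107336.
Rearranging for μ₀: μ₀ = (μ_n·τ_n − τ_data·x̄)/τ₀ = (47.0093·0.107336 − 0.096618·46.5) / 0.010718 = 0.553053/0.010718 ≈ 51.6.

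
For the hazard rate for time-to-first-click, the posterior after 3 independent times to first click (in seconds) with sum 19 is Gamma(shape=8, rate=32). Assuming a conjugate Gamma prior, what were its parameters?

For an exponential likelihood with a Gamma(α, β) prior on the rate, n observations with total T give posterior Gamma(α+n, β+T).
So α = 8 − 3 = 5 and β = 32 − 19 = 13.

Gamma(shape=5, rate=13)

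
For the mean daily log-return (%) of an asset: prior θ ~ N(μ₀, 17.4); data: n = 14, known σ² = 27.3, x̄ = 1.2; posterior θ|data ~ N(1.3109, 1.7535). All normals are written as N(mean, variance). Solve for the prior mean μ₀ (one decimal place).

μ₀ = 2.3

With known observation variance, the Normal–Normal posterior has precision τ_n = τ₀ + n/σ² and mean μ_n = (τ₀μ₀ + (n/σ²)x̄)/τ_n.
Here τ₀ = 1/17.4 = 0.057471 and τ_data = 14/27.3 = 0.512821, so τ_n = 0.570292.
Rearranging for μ₀: μ₀ = (μ_n·τ_n − τ_data·x̄)/τ₀ = (1.3109·0.570292 − 0.512821·1.2) / 0.057471 = 0.132211/0.057471 ≈ 2.3.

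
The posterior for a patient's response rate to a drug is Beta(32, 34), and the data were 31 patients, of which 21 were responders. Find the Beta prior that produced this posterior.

Under Beta–binomial conjugacy the posterior parameters are (a+s, b+f).
Subtract the data counts: 32−21=11, 34−10=24.

Beta(11, 24)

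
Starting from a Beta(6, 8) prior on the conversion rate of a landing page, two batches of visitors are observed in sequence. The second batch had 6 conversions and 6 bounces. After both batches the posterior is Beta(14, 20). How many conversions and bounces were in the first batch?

2 conversions and 6 bounces

Sequential conjugate updates are equivalent to a single update on the pooled data, so total successes = posterior α − prior α and total failures = posterior β − prior β.
Total across both batches: 14−6=8 conversions, 20−8=12 bounces.
Subtract the second batch: 8−6=2 conversions and 12−6=6 bounces.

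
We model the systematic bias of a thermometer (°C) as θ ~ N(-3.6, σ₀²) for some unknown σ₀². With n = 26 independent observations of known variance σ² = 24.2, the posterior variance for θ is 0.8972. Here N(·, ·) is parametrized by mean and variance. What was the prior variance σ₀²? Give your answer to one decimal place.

For the Normal–Normal model with known σ², precisions add: τ_n = τ₀ + n/σ².
So 1/σ₀² = 1/0.8972 − 26/24.2 = 1.114579 − 1.074380 = 0.040199.
Hence σ₀² = 1/0.040199 ≈ 24.9.

σ₀² = 24.9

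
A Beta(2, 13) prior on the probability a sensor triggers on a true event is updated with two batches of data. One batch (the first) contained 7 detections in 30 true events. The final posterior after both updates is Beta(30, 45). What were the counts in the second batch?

21 detections and 9 misses

Sequential conjugate updates are equivalent to a single update on the pooled data, so total successes = posterior α − prior α and total failures = posterior β − prior β.
Total across both batches: 30−2=28 detections, 45−13=32 misses.
Subtract the first batch: 28−7=21 detections and 32−23=9 misses.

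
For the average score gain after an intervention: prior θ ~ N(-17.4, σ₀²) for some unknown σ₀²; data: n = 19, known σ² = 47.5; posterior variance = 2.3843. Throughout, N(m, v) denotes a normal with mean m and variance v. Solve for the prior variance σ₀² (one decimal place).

σ₀² = 51.5

For the Normal–Normal model with known σ², precisions add: τ_n = τ₀ + n/σ².
So 1/σ₀² = 1/2.3843 − 19/47.5 = 0.419410 − 0.400000 = 0.019410.
Hence σ₀² = 1/0.019410 ≈ 51.5.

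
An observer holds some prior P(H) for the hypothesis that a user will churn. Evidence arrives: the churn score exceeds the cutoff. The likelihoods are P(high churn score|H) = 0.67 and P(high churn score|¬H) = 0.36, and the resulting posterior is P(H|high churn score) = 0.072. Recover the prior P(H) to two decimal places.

P(H) = 0.04

In odds form, posterior odds = prior odds × likelihood ratio, so prior odds = posterior odds ÷ LR.
Posterior odds = 0.072/(1−0.072) = 0.0776. LR = 0.67/0.36 = 1.8611.
Prior odds = 0.0776/1.8611 = 0.0417, so P(H) = 0.0417/(1+0.0417) ≈ 0.04.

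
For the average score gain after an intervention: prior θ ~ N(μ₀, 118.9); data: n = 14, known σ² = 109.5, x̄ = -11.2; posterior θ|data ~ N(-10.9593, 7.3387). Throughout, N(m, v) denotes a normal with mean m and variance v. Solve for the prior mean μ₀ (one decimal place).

μ₀ = -7.3

With known observation variance, the Normal–Normal posterior has precision τ_n = τ₀ + n/σ² and mean μ_n = (τ₀μ₀ + (n/σ²)x̄)/τ_n.
Here τ₀ = 1/118.9 = 0.008410 and τ_data = 14/109.5 = 0.127854, so τ_n = 0.136264.
Rearranging for μ₀: μ₀ = (μ_n·τ_n − τ_data·x̄)/τ₀ = (-10.9593·0.136264 − 0.127854·-11.2) / 0.008410 = -0.061393/0.008410 ≈ -7.3.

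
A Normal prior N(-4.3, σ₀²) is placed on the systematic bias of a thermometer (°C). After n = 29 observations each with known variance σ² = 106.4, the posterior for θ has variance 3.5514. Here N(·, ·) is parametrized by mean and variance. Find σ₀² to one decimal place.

For the Normal–Normal model with known σ², precisions add: τ_n = τ₀ + n/σ².
So 1/σ₀² = 1/3.5514 − 29/106.4 = 0.281579 − 0.272556 = 0.009023.
Hence σ₀² = 1/0.009023 ≈ 110.8.

σ₀² = 110.8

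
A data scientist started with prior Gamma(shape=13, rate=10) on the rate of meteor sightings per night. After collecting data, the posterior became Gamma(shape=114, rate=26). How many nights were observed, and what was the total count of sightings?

A Gamma(α, β) prior (rate parametrization) on a Poisson rate with n observations summing to S gives posterior Gamma(α+S, β+n).
Matching: Σxᵢ = 114 − 13 = 101 and n = 26 − 10 = 16.

n = 16 nights with total 101 sightings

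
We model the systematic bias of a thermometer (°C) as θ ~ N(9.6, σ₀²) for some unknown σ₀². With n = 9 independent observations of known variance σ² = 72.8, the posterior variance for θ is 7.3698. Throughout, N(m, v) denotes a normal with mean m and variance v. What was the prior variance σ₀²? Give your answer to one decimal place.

σ₀² = 82.9

For the Normal–Normal model with known σ², precisions add: τ_n = τ₀ + n/σ².
So 1/σ₀² = 1/7.3698 − 9/72.8 = 0.135689 − 0.123626 = 0.012063.
Hence σ₀² = 1/0.012063 ≈ 82.9.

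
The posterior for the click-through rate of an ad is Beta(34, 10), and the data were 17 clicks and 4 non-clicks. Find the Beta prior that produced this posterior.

A Beta(a, b) prior with s successes and f failures in binomial data gives a Beta(a+s, b+f) posterior.
So a = 34 − 17 = 17 and b = 10 − 4 = 6.

Beta(17, 6)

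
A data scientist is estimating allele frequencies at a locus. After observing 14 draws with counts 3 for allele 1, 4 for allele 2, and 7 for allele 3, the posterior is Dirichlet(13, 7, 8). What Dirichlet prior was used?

For a Dirichlet(α) prior with multinomial counts c, the posterior is Dirichlet(α + c) componentwise.
Subtract each count from the matching posterior parameter: 13−3=10, 7−4=3, 8−7=1.

Dirichlet(10, 3, 1)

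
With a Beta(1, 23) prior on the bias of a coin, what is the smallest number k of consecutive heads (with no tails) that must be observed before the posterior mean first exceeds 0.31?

k = 10

After k heads and 0 tails the posterior is Beta(1+k, 23), with mean (1+k)/(1+23+k).
Set (1+k)/(24+k) > 0.31 and solve: k > (0.31·24 − 1)/(1 − 0.31) = 9.333.
The smallest integer exceeding 9.333 is 10.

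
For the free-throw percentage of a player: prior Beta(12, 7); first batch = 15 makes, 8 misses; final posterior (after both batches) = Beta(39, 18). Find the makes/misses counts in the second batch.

12 makes and 3 misses

Because Beta–binomial updating is additive in the counts, the combined data contributed (α_post−α_prior, β_post−β_prior) successes and failures.
Total across both batches: 39−12=27 makes, 18−7=11 misses.
Subtract the first batch: 27−15=12 makes and 11−8=3 misses.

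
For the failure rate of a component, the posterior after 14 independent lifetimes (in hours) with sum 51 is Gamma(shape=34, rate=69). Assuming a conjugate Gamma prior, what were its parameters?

Gamma(shape=20, rate=18)

For an exponential likelihood with a Gamma(α, β) prior on the rate, n observations with total T give posterior Gamma(α+n, β+T).
So α = 34 − 14 = 20 and β = 69 − 51 = 18.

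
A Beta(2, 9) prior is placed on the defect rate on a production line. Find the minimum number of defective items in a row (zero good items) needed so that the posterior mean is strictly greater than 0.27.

After k defective items and 0 good items the posterior is Beta(2+k, 9), with mean (2+k)/(2+9+k).
Set (2+k)/(11+k) > 0.27 and solve: k > (0.27·11 − 2)/(1 − 0.27) = 1.329.
The smallest integer exceeding 1.329 is 2, and checking k=2: (4)/(13) = 0.3077 > 0.27.

k = 2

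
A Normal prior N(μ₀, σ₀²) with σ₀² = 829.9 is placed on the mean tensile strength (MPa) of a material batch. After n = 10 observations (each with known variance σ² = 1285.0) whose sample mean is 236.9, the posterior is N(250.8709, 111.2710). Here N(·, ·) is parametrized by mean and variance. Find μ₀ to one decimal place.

μ₀ = 341.1

With known observation variance, the Normal–Normal posterior has precision τ_n = τ₀ + n/σ² and mean μ_n = (τ₀μ₀ + (n/σ²)x̄)/τ_n.
Here τ₀ = 1/829.9 = 0.001205 and τ_data = 10/1285.0 = 0.007782, so τ_n = 0.008987.
Rearranging for μ₀: μ₀ = (μ_n·τ_n − τ_data·x̄)/τ₀ = (250.8709·0.008987 − 0.007782·236.9) / 0.001205 = 0.411021/0.001205 ≈ 341.1.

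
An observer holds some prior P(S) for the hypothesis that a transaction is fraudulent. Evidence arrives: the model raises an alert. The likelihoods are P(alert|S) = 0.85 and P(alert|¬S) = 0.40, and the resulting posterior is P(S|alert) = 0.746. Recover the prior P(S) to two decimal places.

P(S) = 0.58

In odds form, posterior odds = prior odds × likelihood ratio, so prior odds = posterior odds ÷ LR.
Posterior odds = 0.746/(1−0.746) = 2.9370. LR = 0.85/0.40 = 2.1250.
Prior odds = 2.9370/2.1250 = 1.3821, so P(S) = 1.3821/(1+1.3821) ≈ 0.58.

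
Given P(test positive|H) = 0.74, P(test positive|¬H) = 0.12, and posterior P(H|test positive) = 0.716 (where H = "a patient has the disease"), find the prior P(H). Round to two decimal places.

In odds form, posterior odds = prior odds × likelihood ratio, so prior odds = posterior odds ÷ LR.
Posterior odds = 0.716/(1−0.716) = 2.5211. LR = 0.74/0.12 = 6.1667.
Prior odds = 2.5211/6.1667 = 0.4088, so P(H) = 0.4088/(1+0.4088) ≈ 0.29.

P(H) = 0.29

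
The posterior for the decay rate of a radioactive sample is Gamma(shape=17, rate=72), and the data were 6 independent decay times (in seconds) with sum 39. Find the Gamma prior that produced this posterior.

Gamma–exponential conjugacy: posterior shape = α + n, posterior rate = β + Σtᵢ.
So α = 17 − 6 = 11 and β = 72 − 39 = 33.

Gamma(shape=11, rate=33)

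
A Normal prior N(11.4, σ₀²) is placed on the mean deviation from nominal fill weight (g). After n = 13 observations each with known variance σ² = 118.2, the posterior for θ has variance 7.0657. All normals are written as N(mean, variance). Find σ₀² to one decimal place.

σ₀² = 31.7

Posterior precision equals prior precision plus data precision: 1/σ_n² = 1/σ₀² + n/σ².
So 1/σ₀² = 1/7.0657 − 13/118.2 = 0.141529 − 0.109983 = 0.031546.
Hence σ₀² = 1/0.031546 ≈ 31.7.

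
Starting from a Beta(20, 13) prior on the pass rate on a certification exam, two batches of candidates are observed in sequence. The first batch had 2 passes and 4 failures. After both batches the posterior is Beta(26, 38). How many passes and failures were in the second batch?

Because Beta–binomial updating is additive in the counts, the combined data contributed (α_post−α_prior, β_post−β_prior) successes and failures.
Total across both batches: 26−20=6 passes, 38−13=25 failures.
Subtract the first batch: 6−2=4 passes and 25−4=21 failures.

4 passes and 21 failures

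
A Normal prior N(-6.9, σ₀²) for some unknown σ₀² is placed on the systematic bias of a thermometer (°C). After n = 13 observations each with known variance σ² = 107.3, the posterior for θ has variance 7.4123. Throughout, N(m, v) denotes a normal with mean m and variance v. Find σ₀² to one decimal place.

σ₀² = 72.7

Posterior precision equals prior precision plus data precision: 1/σ_n² = 1/σ₀² + n/σ².
So 1/σ₀² = 1/7.4123 − 13/107.3 = 0.134911 − 0.121156 = 0.013755.
Hence σ₀² = 1/0.013755 ≈ 72.7.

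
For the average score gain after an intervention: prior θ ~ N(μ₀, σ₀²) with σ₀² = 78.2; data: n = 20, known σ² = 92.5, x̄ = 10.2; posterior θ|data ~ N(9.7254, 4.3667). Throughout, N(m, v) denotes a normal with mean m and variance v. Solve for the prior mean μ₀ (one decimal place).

μ₀ = 1.7

The posterior mean is a precision-weighted average: μ_n = (τ₀μ₀ + τ_data·x̄)/(τ₀+τ_data), with τ₀=1/σ₀² and τ_data=n/σ².
Here τ₀ = 1/78.2 = 0.012788 and τ_data = 20/92.5 = 0.216216, so τ_n = 0.229004.
Rearranging for μ₀: μ₀ = (μ_n·τ_n − τ_data·x̄)/τ₀ = (9.7254·0.229004 − 0.216216·10.2) / 0.012788 = 0.021752/0.012788 ≈ 1.7.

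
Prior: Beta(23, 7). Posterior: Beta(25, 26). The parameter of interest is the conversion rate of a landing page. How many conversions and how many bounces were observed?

2 conversions and 19 bounces

Under Beta–binomial conjugacy the posterior parameters are (a+s, b+f).
So s = 25 − 23 = 2 and f = 26 − 7 = 19.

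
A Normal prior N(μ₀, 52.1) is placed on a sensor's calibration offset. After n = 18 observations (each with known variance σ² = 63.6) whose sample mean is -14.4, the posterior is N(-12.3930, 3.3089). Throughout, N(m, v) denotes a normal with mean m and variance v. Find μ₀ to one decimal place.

The posterior mean is a precision-weighted average: μ_n = (τ₀μ₀ + τ_data·x̄)/(τ₀+τ_data), with τ₀=1/σ₀² and τ_data=n/σ².
Here τ₀ = 1/52.1 = 0.019194 and τ_data = 18/63.6 = 0.283019, so τ_n = 0.302213.
Rearranging for μ₀: μ₀ = (μ_n·τ_n − τ_data·x̄)/τ₀ = (-12.3930·0.302213 − 0.283019·-14.4) / 0.019194 = 0.330148/0.019194 ≈ 17.2.

μ₀ = 17.2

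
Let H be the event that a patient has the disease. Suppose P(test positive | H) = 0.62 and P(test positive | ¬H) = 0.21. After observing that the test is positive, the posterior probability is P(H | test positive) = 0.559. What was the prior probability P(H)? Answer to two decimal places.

In odds form, posterior odds = prior odds × likelihood ratio, so prior odds = posterior odds ÷ LR.
Posterior odds = 0.559/(1−0.559) = 1.2676. LR = 0.62/0.21 = 2.9524.
Prior odds = 1.2676/2.9524 = 0.4293, so P(H) = 0.4293/(1+0.4293) ≈ 0.30.

P(H) = 0.30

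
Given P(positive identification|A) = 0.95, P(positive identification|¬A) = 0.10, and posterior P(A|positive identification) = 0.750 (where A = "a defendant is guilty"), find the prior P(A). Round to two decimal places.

P(A) = 0.24

In odds form, posterior odds = prior odds × likelihood ratio, so prior odds = posterior odds ÷ LR.
Posterior odds = 0.750/(1−0.750) = 3.0000. LR = 0.95/0.10 = 9.5000.
Prior odds = 3.0000/9.5000 = 0.3158, so P(A) = 0.3158/(1+0.3158) ≈ 0.24.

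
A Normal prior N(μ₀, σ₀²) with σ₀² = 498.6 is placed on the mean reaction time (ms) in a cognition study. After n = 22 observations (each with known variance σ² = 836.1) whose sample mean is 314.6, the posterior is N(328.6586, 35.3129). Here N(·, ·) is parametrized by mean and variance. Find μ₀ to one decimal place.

μ₀ = 513.1

With known observation variance, the Normal–Normal posterior has precision τ_n = τ₀ + n/σ² and mean μ_n = (τ₀μ₀ + (n/σ²)x̄)/τ_n.
Here τ₀ = 1/498.6 = 0.002006 and τ_data = 22/836.1 = 0.026313, so τ_n = 0.028319.
Rearranging for μ₀: μ₀ = (μ_n·τ_n − τ_data·x̄)/τ₀ = (328.6586·0.028319 − 0.026313·314.6) / 0.002006 = 1.029213/0.002006 ≈ 513.1.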